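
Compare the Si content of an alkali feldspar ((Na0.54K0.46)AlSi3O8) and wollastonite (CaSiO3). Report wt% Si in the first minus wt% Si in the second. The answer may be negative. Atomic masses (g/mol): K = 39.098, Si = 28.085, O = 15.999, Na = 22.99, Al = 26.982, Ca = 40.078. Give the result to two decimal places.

7.07 percentage points

First mineral: 84.255 g Si in 269.629 g formula = 31.25 wt% Si.
Second mineral: 28.085 g Si in 116.160 g formula = 24.18 wt% Si.
31.25% − 24.18% gives a difference of 7.07 percentage points.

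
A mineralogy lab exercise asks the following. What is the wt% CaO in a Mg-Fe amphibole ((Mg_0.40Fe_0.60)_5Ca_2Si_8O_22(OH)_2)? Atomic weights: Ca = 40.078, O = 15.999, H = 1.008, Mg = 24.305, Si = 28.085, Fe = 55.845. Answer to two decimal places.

12.37 wt%

M((Mg_0.40Fe_0.60)_5Ca_2Si_8O_22(OH)_2) = 906.973 g/mol; M(CaO) = 56.077 g/mol.
Moles CaO per formula unit = 2 Ca ÷ 1 = 2.0000.
CaO fraction = (2.0000 × 56.077) / 906.973 = 112.154/906.973 = 0.1237.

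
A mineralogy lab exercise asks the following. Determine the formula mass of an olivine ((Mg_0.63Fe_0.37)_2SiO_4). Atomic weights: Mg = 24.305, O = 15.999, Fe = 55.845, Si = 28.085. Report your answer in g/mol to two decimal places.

164.03 g/mol

M = 1.26*24.305 + 0.74*55.845 + 1*28.085 + 4*15.999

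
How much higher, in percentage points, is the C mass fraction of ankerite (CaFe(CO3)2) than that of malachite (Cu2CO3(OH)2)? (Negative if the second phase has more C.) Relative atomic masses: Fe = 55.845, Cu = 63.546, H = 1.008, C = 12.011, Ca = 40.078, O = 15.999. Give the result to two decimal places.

5.69 percentage points

First mineral: 24.022 g C in 215.939 g formula = 11.12 wt% C.
Second mineral: 12.011 g C in 221.114 g formula = 5.43 wt% C.
11.12% − 5.43% gives a difference of 5.69 percentage points.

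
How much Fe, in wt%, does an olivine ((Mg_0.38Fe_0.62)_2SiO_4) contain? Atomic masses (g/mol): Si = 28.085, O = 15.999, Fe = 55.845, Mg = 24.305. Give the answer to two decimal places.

38.51 wt%

Formula mass = 0.76·24.305 + 1.24·55.845 + 1·28.085 + 4·15.999 = 179.801 g/mol, of which 69.248 g is Fe.
So Fe makes up 69.248/179.801 = 0.3851 of the mass, i.e. 38.51%.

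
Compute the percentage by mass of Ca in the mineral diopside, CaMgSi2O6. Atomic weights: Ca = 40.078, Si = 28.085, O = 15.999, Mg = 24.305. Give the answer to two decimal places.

Formula mass = 1×40.078 + 1×24.305 + 2×28.085 + 6×15.999 = 216.547 g/mol, of which 40.078 g is Ca.
So Ca makes up 40.078/216.547 = 0.1851 of the mass, i.e. 18.51%.

18.51 wt%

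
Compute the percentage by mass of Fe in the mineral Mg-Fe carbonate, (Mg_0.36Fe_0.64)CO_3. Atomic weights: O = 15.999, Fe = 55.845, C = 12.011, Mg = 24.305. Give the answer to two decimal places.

Molar mass of (Mg_0.36Fe_0.64)CO_3: 0.36×24.305 + 0.64×55.845 + 1×12.011 + 3×15.999 = 104.499 g/mol.
Mass of Fe per formula unit: 0.64 × 55.845 = 35.741 g.
Weight fraction Fe = 35.741 / 104.499 = 0.3420.

34.20 mass %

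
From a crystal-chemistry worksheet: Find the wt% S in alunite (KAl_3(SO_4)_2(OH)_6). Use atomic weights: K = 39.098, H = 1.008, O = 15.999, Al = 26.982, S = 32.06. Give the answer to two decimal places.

15.48 wt%

Formula mass = 1*39.098 + 3*26.982 + 2*32.06 + 14*15.999 + 6*1.008 = 414.198 g/mol, of which 64.120 g is S.
So S makes up 64.120/414.198 = 0.1548 of the mass, i.e. 15.48%.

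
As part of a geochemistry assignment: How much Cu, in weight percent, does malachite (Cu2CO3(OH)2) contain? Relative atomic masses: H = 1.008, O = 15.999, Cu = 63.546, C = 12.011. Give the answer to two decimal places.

57.48 weight percent

Formula mass = 2·63.546 + 1·12.011 + 5·15.999 + 2·1.008 = 221.114 g/mol, of which 127.092 g is Cu.
So Cu makes up 127.092/221.114 = 0.5748 of the mass, i.e. 57.48%.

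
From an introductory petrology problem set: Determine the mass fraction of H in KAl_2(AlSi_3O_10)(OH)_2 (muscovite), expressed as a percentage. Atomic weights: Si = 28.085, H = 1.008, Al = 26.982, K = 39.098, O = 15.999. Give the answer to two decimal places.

0.51 mass %

Molar mass of KAl_2(AlSi_3O_10)(OH)_2: 1*39.098 + 3*26.982 + 3*28.085 + 12*15.999 + 2*1.008 = 398.303 g/mol.
Mass of H per formula unit: 2 × 1.008 = 2.016 g.
Weight fraction H = 2.016 / 398.303 = 0.0051.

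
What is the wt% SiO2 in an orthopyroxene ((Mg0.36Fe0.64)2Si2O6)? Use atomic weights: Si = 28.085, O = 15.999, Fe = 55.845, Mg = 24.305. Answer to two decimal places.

Formula mass = 241.145 g/mol.
2 Si → 2.0000 mol SiO2 per formula unit; M(SiO2) = 60.083, so SiO2 mass = 120.166 g.
120.166/241.145 × 100 = 49.83 wt%.

49.83 wt%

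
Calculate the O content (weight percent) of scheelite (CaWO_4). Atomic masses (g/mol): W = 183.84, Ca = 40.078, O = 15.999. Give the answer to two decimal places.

Formula mass = 1·40.078 + 1·183.84 + 4·15.999 = 287.914 g/mol, of which 63.996 g is O.
So O makes up 63.996/287.914 = 0.2223 of the mass, i.e. 22.23%.

22.23 weight percent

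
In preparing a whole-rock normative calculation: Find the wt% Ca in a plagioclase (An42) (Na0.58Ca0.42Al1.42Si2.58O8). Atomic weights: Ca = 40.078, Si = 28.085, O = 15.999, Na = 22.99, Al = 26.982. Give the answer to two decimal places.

6.26 wt%

Molar mass of Na0.58Ca0.42Al1.42Si2.58O8: 0.58·22.99 + 0.42·40.078 + 1.42·26.982 + 2.58·28.085 + 8·15.999 = 268.933 g/mol.
Mass of Ca per formula unit: 0.42 × 40.078 = 16.833 g.
Weight fraction Ca = 16.833 / 268.933 = 0.0626.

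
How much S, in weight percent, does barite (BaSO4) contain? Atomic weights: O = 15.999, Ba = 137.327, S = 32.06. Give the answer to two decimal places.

13.74 weight percent

Formula mass = 1×137.327 + 1×32.06 + 4×15.999 = 233.383 g/mol, of which 32.060 g is S.
So S makes up 32.060/233.383 = 0.1374 of the mass, i.e. 13.74%.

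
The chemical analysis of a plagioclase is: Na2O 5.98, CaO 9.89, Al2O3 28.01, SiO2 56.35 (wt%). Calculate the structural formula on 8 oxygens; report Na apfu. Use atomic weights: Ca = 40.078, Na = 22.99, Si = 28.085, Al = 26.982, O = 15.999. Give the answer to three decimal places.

Na2O: 5.98/61.979 = 0.09648 mol → 0.19296 mol Na, 0.09648 mol O.
CaO: 9.89/56.077 = 0.17636 mol → 0.17636 mol Ca, 0.17636 mol O.
Al2O3: 28.01/101.961 = 0.27471 mol → 0.54942 mol Al, 0.82413 mol O.
SiO2: 56.35/60.083 = 0.93787 mol → 0.93787 mol Si, 1.87574 mol O.
Total oxygen = 2.97271 mol. Normalization factor = 8/2.97271 = 2.69115.
Na per 8 O = 0.19296 × 2.69115 = 0.519.

0.519 Na apfu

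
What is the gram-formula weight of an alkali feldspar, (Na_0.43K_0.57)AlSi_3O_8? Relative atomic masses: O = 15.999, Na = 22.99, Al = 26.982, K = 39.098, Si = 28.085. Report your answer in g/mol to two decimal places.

M = 0.43·22.99 + 0.57·39.098 + 1·26.982 + 3·28.085 + 8·15.999

271.40 g/mol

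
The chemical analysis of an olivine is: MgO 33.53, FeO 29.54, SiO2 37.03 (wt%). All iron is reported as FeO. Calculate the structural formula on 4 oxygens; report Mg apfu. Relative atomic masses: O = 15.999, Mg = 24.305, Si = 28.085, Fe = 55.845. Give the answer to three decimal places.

33.53 wt% MgO ÷ 40.304 g/mol = 0.83193 mol, giving 0.83193 Mg and 0.83193 O.
29.54 wt% FeO ÷ 71.844 g/mol = 0.41117 mol, giving 0.41117 Fe and 0.41117 O.
37.03 wt% SiO2 ÷ 60.083 g/mol = 0.61631 mol, giving 0.61631 Si and 1.23262 O.
Oxygen sums to 2.47572; scaling by 4/2.47572 = 1.61569 puts the formula on 4 O.
Mg: 0.83193 × 1.61569 = 1.344 atoms per formula unit.

1.344 Mg apfu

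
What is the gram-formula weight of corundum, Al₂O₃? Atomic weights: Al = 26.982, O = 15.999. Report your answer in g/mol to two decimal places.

101.96 g/mol

The formula mass is the sum 2·26.982 + 3·15.999.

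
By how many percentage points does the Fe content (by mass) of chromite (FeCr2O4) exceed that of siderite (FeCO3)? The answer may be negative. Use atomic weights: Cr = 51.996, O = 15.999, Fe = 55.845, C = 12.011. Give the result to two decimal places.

-23.25 percentage points

Fe in FeCr2O4: molar mass 223.833 g/mol; 1×55.845 = 55.845 g → 24.95 wt%.
Fe in FeCO3: molar mass 115.853 g/mol; 1×55.845 = 55.845 g → 48.20 wt%.
Difference = 24.95 − 48.20 = -23.25 percentage points.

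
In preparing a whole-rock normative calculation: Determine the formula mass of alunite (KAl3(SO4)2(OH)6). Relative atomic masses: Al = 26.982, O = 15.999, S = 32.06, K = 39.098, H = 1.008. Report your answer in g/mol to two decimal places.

The formula mass is the sum 1(39.098) + 3(26.982) + 2(32.06) + 14(15.999) + 6(1.008).

414.20 g/mol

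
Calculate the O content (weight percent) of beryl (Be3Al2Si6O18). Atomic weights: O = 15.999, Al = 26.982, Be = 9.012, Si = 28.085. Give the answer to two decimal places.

Formula mass = 3×9.012 + 2×26.982 + 6×28.085 + 18×15.999 = 537.492 g/mol, of which 287.982 g is O.
So O makes up 287.982/537.492 = 0.5358 of the mass, i.e. 53.58%.

53.58 weight percent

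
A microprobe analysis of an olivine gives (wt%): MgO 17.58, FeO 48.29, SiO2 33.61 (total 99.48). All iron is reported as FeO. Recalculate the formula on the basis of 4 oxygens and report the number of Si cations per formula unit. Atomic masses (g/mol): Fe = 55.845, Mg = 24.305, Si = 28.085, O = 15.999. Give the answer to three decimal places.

MgO: 17.58/40.304 = 0.43618 mol → 0.43618 mol Mg, 0.43618 mol O.
FeO: 48.29/71.844 = 0.67215 mol → 0.67215 mol Fe, 0.67215 mol O.
SiO2: 33.61/60.083 = 0.55939 mol → 0.55939 mol Si, 1.11878 mol O.
Total oxygen = 2.22711 mol. Normalization factor = 4/2.22711 = 1.79605.
Si per 4 O = 0.55939 × 1.79605 = 1.005.

1.005 Si apfu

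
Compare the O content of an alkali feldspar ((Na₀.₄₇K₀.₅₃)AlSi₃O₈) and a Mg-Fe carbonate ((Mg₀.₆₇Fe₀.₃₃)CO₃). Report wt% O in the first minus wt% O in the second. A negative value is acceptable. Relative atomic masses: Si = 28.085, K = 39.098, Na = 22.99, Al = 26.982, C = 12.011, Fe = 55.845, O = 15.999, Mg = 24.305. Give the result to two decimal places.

O in (Na₀.₄₇K₀.₅₃)AlSi₃O₈: molar mass 270.756 g/mol; 8×15.999 = 127.992 g → 47.27 wt%.
O in (Mg₀.₆₇Fe₀.₃₃)CO₃: molar mass 94.721 g/mol; 3×15.999 = 47.997 g → 50.67 wt%.
Difference = 47.27 − 50.67 = -3.40 percentage points.

-3.40 percentage points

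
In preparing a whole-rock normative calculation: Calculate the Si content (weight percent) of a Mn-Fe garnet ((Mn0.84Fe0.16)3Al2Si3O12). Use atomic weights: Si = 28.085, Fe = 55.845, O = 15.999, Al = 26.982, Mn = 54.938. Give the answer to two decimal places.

Formula mass = 2.52·54.938 + 0.48·55.845 + 2·26.982 + 3·28.085 + 12·15.999 = 495.456 g/mol, of which 84.255 g is Si.
So Si makes up 84.255/495.456 = 0.1701 of the mass, i.e. 17.01%.

17.01 weight percent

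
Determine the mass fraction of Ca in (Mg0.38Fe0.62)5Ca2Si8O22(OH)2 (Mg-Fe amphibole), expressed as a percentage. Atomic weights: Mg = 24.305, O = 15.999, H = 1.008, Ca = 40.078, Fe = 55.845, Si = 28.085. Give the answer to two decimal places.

M((Mg0.38Fe0.62)5Ca2Si8O22(OH)2) = 910.127 g/mol.
Ca contributes 2 × 40.078 = 80.156 g per mole.
80.156/910.127 = 0.0881 → 8.81%.

8.81 wt%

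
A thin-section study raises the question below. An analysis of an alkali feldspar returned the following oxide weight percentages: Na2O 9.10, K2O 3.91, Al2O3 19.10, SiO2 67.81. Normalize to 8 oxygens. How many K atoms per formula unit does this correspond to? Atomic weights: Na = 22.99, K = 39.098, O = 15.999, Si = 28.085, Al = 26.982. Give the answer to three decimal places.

9.10 wt% Na2O ÷ 61.979 g/mol = 0.14682 mol, giving 0.29364 Na and 0.14682 O.
3.91 wt% K2O ÷ 94.195 g/mol = 0.04151 mol, giving 0.08302 K and 0.04151 O.
19.10 wt% Al2O3 ÷ 101.961 g/mol = 0.18733 mol, giving 0.37466 Al and 0.56199 O.
67.81 wt% SiO2 ÷ 60.083 g/mol = 1.12861 mol, giving 1.12861 Si and 2.25722 O.
Oxygen sums to 3.00754; scaling by 8/3.00754 = 2.65998 puts the formula on 8 O.
K: 0.08302 × 2.65998 = 0.221 atoms per formula unit.

0.221 K apfu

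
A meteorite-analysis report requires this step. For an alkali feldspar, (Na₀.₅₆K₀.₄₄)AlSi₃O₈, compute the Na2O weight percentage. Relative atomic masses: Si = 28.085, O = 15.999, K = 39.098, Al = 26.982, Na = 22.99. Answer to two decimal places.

Formula mass = 269.307 g/mol.
0.56 Na → 0.2800 mol Na2O per formula unit; M(Na2O) = 61.979, so Na2O mass = 17.354 g.
17.354/269.307 × 100 = 6.44 wt%.

6.44 wt%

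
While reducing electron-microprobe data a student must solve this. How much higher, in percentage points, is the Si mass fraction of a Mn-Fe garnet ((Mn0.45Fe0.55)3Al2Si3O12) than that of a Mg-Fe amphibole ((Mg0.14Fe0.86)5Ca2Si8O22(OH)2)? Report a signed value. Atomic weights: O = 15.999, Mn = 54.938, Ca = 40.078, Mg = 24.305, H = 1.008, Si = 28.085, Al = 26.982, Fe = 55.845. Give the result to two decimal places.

M((Mn0.45Fe0.55)3Al2Si3O12) = 496.518 g/mol, so wt% Si = 84.255/496.518 × 100 = 16.97%.
M((Mg0.14Fe0.86)5Ca2Si8O22(OH)2) = 947.975 g/mol, so wt% Si = 224.680/947.975 × 100 = 23.70%.
16.97 − 23.70 = -6.73 pp.

-6.73 percentage points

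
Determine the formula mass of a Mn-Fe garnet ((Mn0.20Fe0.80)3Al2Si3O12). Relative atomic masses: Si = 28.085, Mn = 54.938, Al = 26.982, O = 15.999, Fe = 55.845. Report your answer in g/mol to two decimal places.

Mn: 0.60 × 54.938 = 32.9628
Fe: 2.40 × 55.845 = 134.0280
Al: 2 × 26.982 = 53.9640
Si: 3 × 28.085 = 84.2550
O: 12 × 15.999 = 191.9880
Summing the contributions gives the formula mass.

497.20 g/mol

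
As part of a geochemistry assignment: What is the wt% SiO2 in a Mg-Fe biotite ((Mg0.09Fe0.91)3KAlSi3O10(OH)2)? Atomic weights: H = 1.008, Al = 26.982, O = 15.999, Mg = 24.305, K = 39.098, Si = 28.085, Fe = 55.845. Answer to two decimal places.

Formula mass = 503.358 g/mol.
3 Si → 3.0000 mol SiO2 per formula unit; M(SiO2) = 60.083, so SiO2 mass = 180.249 g.
180.249/503.358 × 100 = 35.81 wt%.

35.81 wt%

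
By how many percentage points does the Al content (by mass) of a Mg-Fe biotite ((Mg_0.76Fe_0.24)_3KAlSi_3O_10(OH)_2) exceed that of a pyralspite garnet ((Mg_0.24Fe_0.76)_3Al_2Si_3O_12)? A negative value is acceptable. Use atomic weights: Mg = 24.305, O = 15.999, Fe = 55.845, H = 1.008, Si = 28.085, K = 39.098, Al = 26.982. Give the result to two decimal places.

First mineral: 26.982 g Al in 439.963 g formula = 6.13 wt% Al.
Second mineral: 53.964 g Al in 475.033 g formula = 11.36 wt% Al.
6.13% − 11.36% gives a difference of -5.23 percentage points.

-5.23 percentage points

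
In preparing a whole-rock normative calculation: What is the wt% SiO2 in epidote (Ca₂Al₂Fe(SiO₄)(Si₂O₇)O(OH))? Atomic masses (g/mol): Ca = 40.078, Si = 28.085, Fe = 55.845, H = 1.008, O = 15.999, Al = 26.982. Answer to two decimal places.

37.30 wt%

M(Ca₂Al₂Fe(SiO₄)(Si₂O₇)O(OH)) = 483.215 g/mol; M(SiO2) = 60.083 g/mol.
Moles SiO2 per formula unit = 3 Si ÷ 1 = 3.0000.
SiO2 fraction = (3.0000 × 60.083) / 483.215 = 180.249/483.215 = 0.3730.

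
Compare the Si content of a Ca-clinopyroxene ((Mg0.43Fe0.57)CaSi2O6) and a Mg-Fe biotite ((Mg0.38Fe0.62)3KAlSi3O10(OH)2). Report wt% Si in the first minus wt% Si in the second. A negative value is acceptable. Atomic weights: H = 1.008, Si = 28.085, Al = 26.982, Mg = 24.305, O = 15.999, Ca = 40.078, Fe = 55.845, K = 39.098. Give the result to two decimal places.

6.25 percentage points

First mineral: 56.170 g Si in 234.525 g formula = 23.95 wt% Si.
Second mineral: 84.255 g Si in 475.918 g formula = 17.70 wt% Si.
23.95% − 17.70% gives a difference of 6.25 percentage points.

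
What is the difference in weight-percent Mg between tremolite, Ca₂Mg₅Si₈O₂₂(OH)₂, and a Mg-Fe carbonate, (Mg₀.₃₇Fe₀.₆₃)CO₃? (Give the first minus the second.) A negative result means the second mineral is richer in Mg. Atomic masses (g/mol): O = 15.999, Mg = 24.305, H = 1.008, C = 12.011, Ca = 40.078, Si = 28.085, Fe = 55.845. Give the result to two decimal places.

6.33 percentage points

Mg in Ca₂Mg₅Si₈O₂₂(OH)₂: molar mass 812.353 g/mol; 5×24.305 = 121.525 g → 14.96 wt%.
Mg in (Mg₀.₃₇Fe₀.₆₃)CO₃: molar mass 104.183 g/mol; 0.37×24.305 = 8.993 g → 8.63 wt%.
Difference = 14.96 − 8.63 = 6.33 percentage points.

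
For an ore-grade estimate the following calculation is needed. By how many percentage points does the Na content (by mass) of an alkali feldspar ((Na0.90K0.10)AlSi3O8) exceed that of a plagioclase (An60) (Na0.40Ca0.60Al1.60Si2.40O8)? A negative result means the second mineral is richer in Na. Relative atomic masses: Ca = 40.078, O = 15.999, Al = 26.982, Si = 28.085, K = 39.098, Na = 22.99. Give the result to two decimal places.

4.46 percentage points

First mineral: 20.691 g Na in 263.830 g formula = 7.84 wt% Na.
Second mineral: 9.196 g Na in 271.810 g formula = 3.38 wt% Na.
7.84% − 3.38% gives a difference of 4.46 percentage points.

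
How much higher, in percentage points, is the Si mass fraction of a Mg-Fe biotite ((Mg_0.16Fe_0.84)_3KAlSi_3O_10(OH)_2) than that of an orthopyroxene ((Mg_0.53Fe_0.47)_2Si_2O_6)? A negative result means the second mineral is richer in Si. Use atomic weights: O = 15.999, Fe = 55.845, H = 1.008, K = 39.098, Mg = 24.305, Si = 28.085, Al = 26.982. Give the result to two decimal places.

-7.42 percentage points

First mineral: 84.255 g Si in 496.735 g formula = 16.96 wt% Si.
Second mineral: 56.170 g Si in 230.422 g formula = 24.38 wt% Si.
16.96% − 24.38% gives a difference of -7.42 percentage points.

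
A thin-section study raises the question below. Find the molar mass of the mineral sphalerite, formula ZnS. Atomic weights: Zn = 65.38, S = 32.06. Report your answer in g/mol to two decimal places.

Zn: 1 × 65.38 = 65.3800
S: 1 × 32.06 = 32.0600
Summing the contributions gives the formula mass.

97.44 g/mol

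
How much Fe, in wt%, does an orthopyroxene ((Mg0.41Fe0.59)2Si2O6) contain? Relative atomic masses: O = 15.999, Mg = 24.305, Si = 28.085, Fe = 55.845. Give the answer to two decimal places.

Formula mass = 0.82·24.305 + 1.18·55.845 + 2·28.085 + 6·15.999 = 237.991 g/mol, of which 65.897 g is Fe.
So Fe makes up 65.897/237.991 = 0.2769 of the mass, i.e. 27.69%.

27.69 wt%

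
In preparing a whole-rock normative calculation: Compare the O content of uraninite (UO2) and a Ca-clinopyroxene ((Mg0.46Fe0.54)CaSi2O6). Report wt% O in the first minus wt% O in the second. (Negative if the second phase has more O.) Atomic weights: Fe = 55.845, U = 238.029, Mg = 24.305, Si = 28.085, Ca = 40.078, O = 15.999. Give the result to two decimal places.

O in UO2: molar mass 270.027 g/mol; 2×15.999 = 31.998 g → 11.85 wt%.
O in (Mg0.46Fe0.54)CaSi2O6: molar mass 233.579 g/mol; 6×15.999 = 95.994 g → 41.10 wt%.
Difference = 11.85 − 41.10 = -29.25 percentage points.

-29.25 percentage points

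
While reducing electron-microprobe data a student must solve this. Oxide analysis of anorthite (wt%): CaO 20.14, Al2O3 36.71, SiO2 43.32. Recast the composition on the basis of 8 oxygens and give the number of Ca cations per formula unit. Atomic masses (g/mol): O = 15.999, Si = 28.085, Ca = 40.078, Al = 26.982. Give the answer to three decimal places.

CaO (M=56.077): mol = 0.35915; Ca = 0.35915, O = 0.35915.
Al2O3 (M=101.961): mol = 0.36004; Al = 0.72008, O = 1.08012.
SiO2 (M=60.083): mol = 0.72100; Si = 0.72100, O = 1.44200.
ΣO = 2.88127; factor = 8/ΣO = 2.77655.
Ca apfu = 0.35915 × 2.77655 = 0.997.

0.997 Ca apfu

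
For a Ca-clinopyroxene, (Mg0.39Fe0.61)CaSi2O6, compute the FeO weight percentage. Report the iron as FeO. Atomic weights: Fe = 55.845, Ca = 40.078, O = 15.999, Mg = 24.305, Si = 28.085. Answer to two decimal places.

18.59 wt%

Molar mass of (Mg0.39Fe0.61)CaSi2O6 = 0.39·24.305 + 0.61·55.845 + 1·40.078 + 2·28.085 + 6·15.999 = 235.786 g/mol.
Each formula unit contains 0.61 Fe, equivalent to 0.61/1 = 0.6100 mol FeO.
M(FeO) = 1×55.845 + 1×15.999 = 71.844 g/mol.
Mass of FeO per formula unit = 0.6100 × 71.844 = 43.825 g.
FeO wt% = 43.825 / 235.786 × 100 = 18.59%.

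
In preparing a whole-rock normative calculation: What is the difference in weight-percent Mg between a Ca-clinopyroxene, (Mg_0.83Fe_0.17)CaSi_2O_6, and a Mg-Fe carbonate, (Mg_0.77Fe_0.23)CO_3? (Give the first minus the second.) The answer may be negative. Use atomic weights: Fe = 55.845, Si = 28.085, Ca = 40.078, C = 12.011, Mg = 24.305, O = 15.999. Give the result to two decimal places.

First mineral: 20.173 g Mg in 221.909 g formula = 9.09 wt% Mg.
Second mineral: 18.715 g Mg in 91.567 g formula = 20.44 wt% Mg.
9.09% − 20.44% gives a difference of -11.35 percentage points.

-11.35 percentage points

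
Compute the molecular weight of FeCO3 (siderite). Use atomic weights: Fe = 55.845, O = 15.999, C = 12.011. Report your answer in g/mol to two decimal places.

Fe: 1 × 55.845 = 55.8450
C: 1 × 12.011 = 12.0110
O: 3 × 15.999 = 47.9970
Summing the contributions gives the formula mass.

115.85 g/mol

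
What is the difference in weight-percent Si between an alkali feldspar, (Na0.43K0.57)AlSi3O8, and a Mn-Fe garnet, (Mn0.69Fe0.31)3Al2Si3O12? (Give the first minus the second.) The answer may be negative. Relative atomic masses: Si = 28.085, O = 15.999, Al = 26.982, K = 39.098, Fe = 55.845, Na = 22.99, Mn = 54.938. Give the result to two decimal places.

14.05 percentage points

M((Na0.43K0.57)AlSi3O8) = 271.401 g/mol, so wt% Si = 84.255/271.401 × 100 = 31.04%.
M((Mn0.69Fe0.31)3Al2Si3O12) = 495.865 g/mol, so wt% Si = 84.255/495.865 × 100 = 16.99%.
31.04 − 16.99 = 14.05 pp.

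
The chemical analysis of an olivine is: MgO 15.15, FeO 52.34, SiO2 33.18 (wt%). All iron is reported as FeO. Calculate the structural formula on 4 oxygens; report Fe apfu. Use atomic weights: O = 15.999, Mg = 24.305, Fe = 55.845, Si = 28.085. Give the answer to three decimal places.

MgO: 15.15/40.304 = 0.37589 mol → 0.37589 mol Mg, 0.37589 mol O.
FeO: 52.34/71.844 = 0.72852 mol → 0.72852 mol Fe, 0.72852 mol O.
SiO2: 33.18/60.083 = 0.55224 mol → 0.55224 mol Si, 1.10448 mol O.
Total oxygen = 2.20889 mol. Normalization factor = 4/2.20889 = 1.81086.
Fe per 4 O = 0.72852 × 1.81086 = 1.319.

1.319 Fe apfu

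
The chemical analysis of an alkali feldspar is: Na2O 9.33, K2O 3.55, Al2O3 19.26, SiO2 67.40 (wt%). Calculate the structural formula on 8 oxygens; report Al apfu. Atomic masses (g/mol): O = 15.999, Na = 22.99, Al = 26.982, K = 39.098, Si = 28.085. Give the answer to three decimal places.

9.33 wt% Na2O ÷ 61.979 g/mol = 0.15053 mol, giving 0.30106 Na and 0.15053 O.
3.55 wt% K2O ÷ 94.195 g/mol = 0.03769 mol, giving 0.07538 K and 0.03769 O.
19.26 wt% Al2O3 ÷ 101.961 g/mol = 0.18890 mol, giving 0.37780 Al and 0.56670 O.
67.40 wt% SiO2 ÷ 60.083 g/mol = 1.12178 mol, giving 1.12178 Si and 2.24356 O.
Oxygen sums to 2.99848; scaling by 8/2.99848 = 2.66802 puts the formula on 8 O.
Al: 0.37780 × 2.66802 = 1.008 atoms per formula unit.

1.008 Al apfu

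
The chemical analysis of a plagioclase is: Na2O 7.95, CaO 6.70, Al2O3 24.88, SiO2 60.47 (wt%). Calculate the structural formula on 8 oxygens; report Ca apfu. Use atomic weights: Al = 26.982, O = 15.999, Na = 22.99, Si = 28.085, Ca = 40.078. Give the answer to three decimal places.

Na2O: 7.95/61.979 = 0.12827 mol → 0.25654 mol Na, 0.12827 mol O.
CaO: 6.70/56.077 = 0.11948 mol → 0.11948 mol Ca, 0.11948 mol O.
Al2O3: 24.88/101.961 = 0.24401 mol → 0.48802 mol Al, 0.73203 mol O.
SiO2: 60.47/60.083 = 1.00644 mol → 1.00644 mol Si, 2.01288 mol O.
Total oxygen = 2.99266 mol. Normalization factor = 8/2.99266 = 2.67321.
Ca per 8 O = 0.11948 × 2.67321 = 0.319.

0.319 Ca apfu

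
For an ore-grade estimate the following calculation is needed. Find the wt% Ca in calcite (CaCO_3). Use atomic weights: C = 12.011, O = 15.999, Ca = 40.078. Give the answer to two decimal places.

40.04 mass %

Molar mass of CaCO_3: 1×40.078 + 1×12.011 + 3×15.999 = 100.086 g/mol.
Mass of Ca per formula unit: 1 × 40.078 = 40.078 g.
Weight fraction Ca = 40.078 / 100.086 = 0.4004.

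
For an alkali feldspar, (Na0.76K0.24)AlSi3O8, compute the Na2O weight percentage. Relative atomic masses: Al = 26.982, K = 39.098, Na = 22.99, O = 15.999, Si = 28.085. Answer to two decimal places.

Formula mass = 266.085 g/mol.
0.76 Na → 0.3800 mol Na2O per formula unit; M(Na2O) = 61.979, so Na2O mass = 23.552 g.
23.552/266.085 × 100 = 8.85 wt%.

8.85 wt%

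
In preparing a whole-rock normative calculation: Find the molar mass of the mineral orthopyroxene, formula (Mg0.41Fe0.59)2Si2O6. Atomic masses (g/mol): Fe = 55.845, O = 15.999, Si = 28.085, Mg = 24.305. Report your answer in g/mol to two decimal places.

M = 0.82·24.305 + 1.18·55.845 + 2·28.085 + 6·15.999

237.99 g/mol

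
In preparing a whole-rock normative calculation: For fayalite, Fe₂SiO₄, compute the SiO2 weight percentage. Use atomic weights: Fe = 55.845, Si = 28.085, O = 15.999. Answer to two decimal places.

Formula mass = 203.771 g/mol.
1 Si → 1.0000 mol SiO2 per formula unit; M(SiO2) = 60.083, so SiO2 mass = 60.083 g.
60.083/203.771 × 100 = 29.49 wt%.

29.49 wt%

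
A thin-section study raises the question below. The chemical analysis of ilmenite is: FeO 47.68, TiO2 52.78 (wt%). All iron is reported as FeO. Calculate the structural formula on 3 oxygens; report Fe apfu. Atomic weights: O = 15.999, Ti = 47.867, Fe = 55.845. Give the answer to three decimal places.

1.003 Fe apfu

47.68 wt% FeO ÷ 71.844 g/mol = 0.66366 mol, giving 0.66366 Fe and 0.66366 O.
52.78 wt% TiO2 ÷ 79.865 g/mol = 0.66087 mol, giving 0.66087 Ti and 1.32174 O.
Oxygen sums to 1.98540; scaling by 3/1.98540 = 1.51103 puts the formula on 3 O.
Fe: 0.66366 × 1.51103 = 1.003 atoms per formula unit.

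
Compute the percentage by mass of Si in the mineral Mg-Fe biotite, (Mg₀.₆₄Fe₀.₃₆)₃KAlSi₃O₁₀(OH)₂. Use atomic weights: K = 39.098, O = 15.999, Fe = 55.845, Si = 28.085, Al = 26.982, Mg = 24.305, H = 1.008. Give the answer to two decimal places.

Molar mass of (Mg₀.₆₄Fe₀.₃₆)₃KAlSi₃O₁₀(OH)₂: 1.92*24.305 + 1.08*55.845 + 1*39.098 + 1*26.982 + 3*28.085 + 12*15.999 + 2*1.008 = 451.317 g/mol.
Mass of Si per formula unit: 3 × 28.085 = 84.255 g.
Weight fraction Si = 84.255 / 451.317 = 0.1867.

18.67 weight percent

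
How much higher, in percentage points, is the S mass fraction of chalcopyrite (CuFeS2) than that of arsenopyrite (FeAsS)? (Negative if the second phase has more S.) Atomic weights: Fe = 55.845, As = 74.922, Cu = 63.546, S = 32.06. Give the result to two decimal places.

S in CuFeS2: molar mass 183.511 g/mol; 2×32.06 = 64.120 g → 34.94 wt%.
S in FeAsS: molar mass 162.827 g/mol; 1×32.06 = 32.060 g → 19.69 wt%.
Difference = 34.94 − 19.69 = 15.25 percentage points.

15.25 percentage points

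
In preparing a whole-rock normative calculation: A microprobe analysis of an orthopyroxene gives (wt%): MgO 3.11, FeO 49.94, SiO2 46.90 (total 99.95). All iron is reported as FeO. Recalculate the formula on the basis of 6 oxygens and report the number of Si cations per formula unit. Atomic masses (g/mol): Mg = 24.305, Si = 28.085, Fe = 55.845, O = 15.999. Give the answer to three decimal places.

2.007 Si apfu

3.11 wt% MgO ÷ 40.304 g/mol = 0.07716 mol, giving 0.07716 Mg and 0.07716 O.
49.94 wt% FeO ÷ 71.844 g/mol = 0.69512 mol, giving 0.69512 Fe and 0.69512 O.
46.90 wt% SiO2 ÷ 60.083 g/mol = 0.78059 mol, giving 0.78059 Si and 1.56118 O.
Oxygen sums to 2.33346; scaling by 6/2.33346 = 2.57129 puts the formula on 6 O.
Si: 0.78059 × 2.57129 = 2.007 atoms per formula unit.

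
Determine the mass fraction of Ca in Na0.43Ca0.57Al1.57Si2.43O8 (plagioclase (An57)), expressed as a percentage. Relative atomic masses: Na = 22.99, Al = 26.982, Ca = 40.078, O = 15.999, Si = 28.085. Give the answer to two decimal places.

8.42 wt%

Molar mass of Na0.43Ca0.57Al1.57Si2.43O8: 0.43×22.99 + 0.57×40.078 + 1.57×26.982 + 2.43×28.085 + 8×15.999 = 271.330 g/mol.
Mass of Ca per formula unit: 0.57 × 40.078 = 22.844 g.
Weight fraction Ca = 22.844 / 271.330 = 0.0842.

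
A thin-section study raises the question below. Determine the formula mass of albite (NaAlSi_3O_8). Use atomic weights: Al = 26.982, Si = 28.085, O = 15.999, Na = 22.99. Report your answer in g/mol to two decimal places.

262.22 g/mol

The formula mass is the sum 1*22.99 + 1*26.982 + 3*28.085 + 8*15.999.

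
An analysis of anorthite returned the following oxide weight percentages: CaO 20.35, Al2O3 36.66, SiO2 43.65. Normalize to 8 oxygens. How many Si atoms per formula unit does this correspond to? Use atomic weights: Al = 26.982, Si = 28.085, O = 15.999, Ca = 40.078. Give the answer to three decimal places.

20.35 wt% CaO ÷ 56.077 g/mol = 0.36289 mol, giving 0.36289 Ca and 0.36289 O.
36.66 wt% Al2O3 ÷ 101.961 g/mol = 0.35955 mol, giving 0.71910 Al and 1.07865 O.
43.65 wt% SiO2 ÷ 60.083 g/mol = 0.72650 mol, giving 0.72650 Si and 1.45300 O.
Oxygen sums to 2.89454; scaling by 8/2.89454 = 2.76382 puts the formula on 8 O.
Si: 0.72650 × 2.76382 = 2.008 atoms per formula unit.

2.008 Si apfu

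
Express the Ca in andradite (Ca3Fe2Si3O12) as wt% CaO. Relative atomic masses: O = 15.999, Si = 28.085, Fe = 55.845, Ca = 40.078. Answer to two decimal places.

33.11 wt%

M(Ca3Fe2Si3O12) = 508.167 g/mol; M(CaO) = 56.077 g/mol.
Moles CaO per formula unit = 3 Ca ÷ 1 = 3.0000.
CaO fraction = (3.0000 × 56.077) / 508.167 = 168.231/508.167 = 0.3311.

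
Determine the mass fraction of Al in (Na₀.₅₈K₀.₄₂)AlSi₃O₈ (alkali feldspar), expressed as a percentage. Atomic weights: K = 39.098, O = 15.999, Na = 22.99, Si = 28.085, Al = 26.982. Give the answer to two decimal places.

M((Na₀.₅₈K₀.₄₂)AlSi₃O₈) = 268.984 g/mol.
Al contributes 1 × 26.982 = 26.982 g per mole.
26.982/268.984 = 0.1003 → 10.03%.

10.03 mass %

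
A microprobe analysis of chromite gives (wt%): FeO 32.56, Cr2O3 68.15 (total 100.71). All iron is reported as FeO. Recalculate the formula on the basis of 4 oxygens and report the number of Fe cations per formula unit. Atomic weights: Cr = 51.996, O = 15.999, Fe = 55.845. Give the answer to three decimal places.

FeO (M=71.844): mol = 0.45320; Fe = 0.45320, O = 0.45320.
Cr2O3 (M=151.989): mol = 0.44839; Cr = 0.89678, O = 1.34517.
ΣO = 1.79837; factor = 4/ΣO = 2.22424.
Fe apfu = 0.45320 × 2.22424 = 1.008.

1.008 Fe apfu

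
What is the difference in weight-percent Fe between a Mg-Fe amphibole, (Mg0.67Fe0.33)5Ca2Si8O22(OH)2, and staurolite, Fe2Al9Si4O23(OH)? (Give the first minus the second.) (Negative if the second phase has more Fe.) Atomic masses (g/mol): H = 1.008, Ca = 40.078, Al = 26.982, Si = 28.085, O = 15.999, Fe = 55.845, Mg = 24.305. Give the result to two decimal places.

-2.45 percentage points

M((Mg0.67Fe0.33)5Ca2Si8O22(OH)2) = 864.394 g/mol, so wt% Fe = 92.144/864.394 × 100 = 10.66%.
M(Fe2Al9Si4O23(OH)) = 851.852 g/mol, so wt% Fe = 111.690/851.852 × 100 = 13.11%.
10.66 − 13.11 = -2.45 pp.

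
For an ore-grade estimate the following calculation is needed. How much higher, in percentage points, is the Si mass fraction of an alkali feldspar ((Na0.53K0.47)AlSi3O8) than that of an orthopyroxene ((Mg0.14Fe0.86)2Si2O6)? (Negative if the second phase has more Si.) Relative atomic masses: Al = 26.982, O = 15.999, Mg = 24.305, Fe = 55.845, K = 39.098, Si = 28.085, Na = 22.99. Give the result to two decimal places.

Si in (Na0.53K0.47)AlSi3O8: molar mass 269.790 g/mol; 3×28.085 = 84.255 g → 31.23 wt%.
Si in (Mg0.14Fe0.86)2Si2O6: molar mass 255.023 g/mol; 2×28.085 = 56.170 g → 22.03 wt%.
Difference = 31.23 − 22.03 = 9.20 percentage points.

9.20 percentage points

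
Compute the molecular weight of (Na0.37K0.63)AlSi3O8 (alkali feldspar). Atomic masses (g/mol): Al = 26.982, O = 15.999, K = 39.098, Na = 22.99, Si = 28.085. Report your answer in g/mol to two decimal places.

272.37 g/mol

Na: 0.37 × 22.99 = 8.5063
K: 0.63 × 39.098 = 24.6317
Al: 1 × 26.982 = 26.9820
Si: 3 × 28.085 = 84.2550
O: 8 × 15.999 = 127.9920
Summing the contributions gives the formula mass.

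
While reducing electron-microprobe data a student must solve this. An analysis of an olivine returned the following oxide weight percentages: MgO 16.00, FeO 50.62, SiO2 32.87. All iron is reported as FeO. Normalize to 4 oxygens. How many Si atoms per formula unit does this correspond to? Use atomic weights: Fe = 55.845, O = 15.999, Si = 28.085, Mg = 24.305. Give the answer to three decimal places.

MgO (M=40.304): mol = 0.39698; Mg = 0.39698, O = 0.39698.
FeO (M=71.844): mol = 0.70458; Fe = 0.70458, O = 0.70458.
SiO2 (M=60.083): mol = 0.54708; Si = 0.54708, O = 1.09416.
ΣO = 2.19572; factor = 4/ΣO = 1.82173.
Si apfu = 0.54708 × 1.82173 = 0.997.

0.997 Si apfu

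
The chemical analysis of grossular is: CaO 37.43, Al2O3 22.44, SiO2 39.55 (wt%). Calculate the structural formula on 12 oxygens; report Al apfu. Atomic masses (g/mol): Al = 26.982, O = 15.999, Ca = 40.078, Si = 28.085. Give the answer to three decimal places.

CaO: 37.43/56.077 = 0.66748 mol → 0.66748 mol Ca, 0.66748 mol O.
Al2O3: 22.44/101.961 = 0.22008 mol → 0.44016 mol Al, 0.66024 mol O.
SiO2: 39.55/60.083 = 0.65826 mol → 0.65826 mol Si, 1.31652 mol O.
Total oxygen = 2.64424 mol. Normalization factor = 12/2.64424 = 4.53817.
Al per 12 O = 0.44016 × 4.53817 = 1.998.

1.998 Al apfu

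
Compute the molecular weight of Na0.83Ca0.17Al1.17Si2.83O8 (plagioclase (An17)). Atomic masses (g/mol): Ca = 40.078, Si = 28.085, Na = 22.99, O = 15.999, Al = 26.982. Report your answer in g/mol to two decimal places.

264.94 g/mol

M = 0.83*22.99 + 0.17*40.078 + 1.17*26.982 + 2.83*28.085 + 8*15.999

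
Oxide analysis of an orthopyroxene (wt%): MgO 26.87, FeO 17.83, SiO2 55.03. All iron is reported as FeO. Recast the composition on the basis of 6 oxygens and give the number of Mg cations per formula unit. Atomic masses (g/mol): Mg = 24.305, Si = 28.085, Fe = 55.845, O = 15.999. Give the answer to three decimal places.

1.456 Mg apfu

MgO: 26.87/40.304 = 0.66668 mol → 0.66668 mol Mg, 0.66668 mol O.
FeO: 17.83/71.844 = 0.24818 mol → 0.24818 mol Fe, 0.24818 mol O.
SiO2: 55.03/60.083 = 0.91590 mol → 0.91590 mol Si, 1.83180 mol O.
Total oxygen = 2.74666 mol. Normalization factor = 6/2.74666 = 2.18447.
Mg per 6 O = 0.66668 × 2.18447 = 1.456.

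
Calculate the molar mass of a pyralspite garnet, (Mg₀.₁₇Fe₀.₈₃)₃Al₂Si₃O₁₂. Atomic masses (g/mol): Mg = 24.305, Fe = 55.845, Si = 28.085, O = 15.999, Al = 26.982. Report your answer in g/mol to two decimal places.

481.66 g/mol

M = 0.51×24.305 + 2.49×55.845 + 2×26.982 + 3×28.085 + 12×15.999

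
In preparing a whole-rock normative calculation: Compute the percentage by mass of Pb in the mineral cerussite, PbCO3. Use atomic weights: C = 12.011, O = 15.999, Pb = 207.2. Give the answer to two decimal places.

M(PbCO3) = 267.208 g/mol.
Pb contributes 1 × 207.2 = 207.200 g per mole.
207.200/267.208 = 0.7754 → 77.54%.

77.54 wt%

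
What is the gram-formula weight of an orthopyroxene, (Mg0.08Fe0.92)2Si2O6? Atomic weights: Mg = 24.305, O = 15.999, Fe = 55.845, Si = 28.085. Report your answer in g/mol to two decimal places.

The formula mass is the sum 0.16×24.305 + 1.84×55.845 + 2×28.085 + 6×15.999.

258.81 g/mol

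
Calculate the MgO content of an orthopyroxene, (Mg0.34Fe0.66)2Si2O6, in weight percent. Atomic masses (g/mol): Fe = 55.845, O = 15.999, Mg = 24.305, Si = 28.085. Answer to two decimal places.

11.31 wt%

Formula mass = 242.407 g/mol.
0.68 Mg → 0.6800 mol MgO per formula unit; M(MgO) = 40.304, so MgO mass = 27.407 g.
27.407/242.407 × 100 = 11.31 wt%.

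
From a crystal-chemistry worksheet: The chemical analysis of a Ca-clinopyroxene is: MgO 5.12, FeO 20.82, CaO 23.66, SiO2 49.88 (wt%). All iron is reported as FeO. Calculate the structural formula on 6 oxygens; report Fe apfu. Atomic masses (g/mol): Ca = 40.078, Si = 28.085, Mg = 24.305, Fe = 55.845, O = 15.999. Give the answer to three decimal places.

0.696 Fe apfu

MgO (M=40.304): mol = 0.12703; Mg = 0.12703, O = 0.12703.
FeO (M=71.844): mol = 0.28979; Fe = 0.28979, O = 0.28979.
CaO (M=56.077): mol = 0.42192; Ca = 0.42192, O = 0.42192.
SiO2 (M=60.083): mol = 0.83018; Si = 0.83018, O = 1.66036.
ΣO = 2.49910; factor = 6/ΣO = 2.40086.
Fe apfu = 0.28979 × 2.40086 = 0.696.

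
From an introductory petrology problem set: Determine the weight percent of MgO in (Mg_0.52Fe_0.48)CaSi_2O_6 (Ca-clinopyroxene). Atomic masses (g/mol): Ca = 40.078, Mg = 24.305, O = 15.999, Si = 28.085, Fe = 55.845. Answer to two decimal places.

Molar mass of (Mg_0.52Fe_0.48)CaSi_2O_6 = 0.52×24.305 + 0.48×55.845 + 1×40.078 + 2×28.085 + 6×15.999 = 231.686 g/mol.
Each formula unit contains 0.52 Mg, equivalent to 0.52/1 = 0.5200 mol MgO.
M(MgO) = 1×24.305 + 1×15.999 = 40.304 g/mol.
Mass of MgO per formula unit = 0.5200 × 40.304 = 20.958 g.
MgO wt% = 20.958 / 231.686 × 100 = 9.05%.

9.05 wt%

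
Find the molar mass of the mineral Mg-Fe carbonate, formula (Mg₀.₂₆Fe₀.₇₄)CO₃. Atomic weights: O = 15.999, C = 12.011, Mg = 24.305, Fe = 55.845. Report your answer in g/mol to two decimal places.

Mg: 0.26 × 24.305 = 6.3193
Fe: 0.74 × 55.845 = 41.3253
C: 1 × 12.011 = 12.0110
O: 3 × 15.999 = 47.9970
Summing the contributions gives the formula mass.

107.65 g/mol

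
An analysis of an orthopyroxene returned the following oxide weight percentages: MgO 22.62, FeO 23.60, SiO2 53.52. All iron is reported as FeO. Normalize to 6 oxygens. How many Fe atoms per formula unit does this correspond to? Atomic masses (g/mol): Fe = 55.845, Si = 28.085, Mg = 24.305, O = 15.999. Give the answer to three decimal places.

MgO: 22.62/40.304 = 0.56123 mol → 0.56123 mol Mg, 0.56123 mol O.
FeO: 23.60/71.844 = 0.32849 mol → 0.32849 mol Fe, 0.32849 mol O.
SiO2: 53.52/60.083 = 0.89077 mol → 0.89077 mol Si, 1.78154 mol O.
Total oxygen = 2.67126 mol. Normalization factor = 6/2.67126 = 2.24613.
Fe per 6 O = 0.32849 × 2.24613 = 0.738.

0.738 Fe apfu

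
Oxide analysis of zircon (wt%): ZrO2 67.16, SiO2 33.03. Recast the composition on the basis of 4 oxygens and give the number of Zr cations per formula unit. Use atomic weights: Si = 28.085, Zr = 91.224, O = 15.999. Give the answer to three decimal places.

0.996 Zr apfu

ZrO2: 67.16/123.222 = 0.54503 mol → 0.54503 mol Zr, 1.09006 mol O.
SiO2: 33.03/60.083 = 0.54974 mol → 0.54974 mol Si, 1.09948 mol O.
Total oxygen = 2.18954 mol. Normalization factor = 4/2.18954 = 1.82687.
Zr per 4 O = 0.54503 × 1.82687 = 0.996.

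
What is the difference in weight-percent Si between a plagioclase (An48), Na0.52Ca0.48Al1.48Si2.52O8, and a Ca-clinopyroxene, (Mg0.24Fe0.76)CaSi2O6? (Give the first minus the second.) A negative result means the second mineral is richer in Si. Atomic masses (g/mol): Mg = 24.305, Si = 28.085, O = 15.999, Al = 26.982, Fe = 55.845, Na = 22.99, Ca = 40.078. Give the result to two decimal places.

Si in Na0.52Ca0.48Al1.48Si2.52O8: molar mass 269.892 g/mol; 2.52×28.085 = 70.774 g → 26.22 wt%.
Si in (Mg0.24Fe0.76)CaSi2O6: molar mass 240.517 g/mol; 2×28.085 = 56.170 g → 23.35 wt%.
Difference = 26.22 − 23.35 = 2.87 percentage points.

2.87 percentage points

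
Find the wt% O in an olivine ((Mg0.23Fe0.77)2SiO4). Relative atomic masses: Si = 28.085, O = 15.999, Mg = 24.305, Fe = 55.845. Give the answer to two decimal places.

Formula mass = 0.46*24.305 + 1.54*55.845 + 1*28.085 + 4*15.999 = 189.263 g/mol, of which 63.996 g is O.
So O makes up 63.996/189.263 = 0.3381 of the mass, i.e. 33.81%.

33.81 mass %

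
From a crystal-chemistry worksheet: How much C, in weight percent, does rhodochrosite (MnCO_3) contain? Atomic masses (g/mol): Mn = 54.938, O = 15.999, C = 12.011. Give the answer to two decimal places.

10.45 weight percent

Formula mass = 1×54.938 + 1×12.011 + 3×15.999 = 114.946 g/mol, of which 12.011 g is C.
So C makes up 12.011/114.946 = 0.1045 of the mass, i.e. 10.45%.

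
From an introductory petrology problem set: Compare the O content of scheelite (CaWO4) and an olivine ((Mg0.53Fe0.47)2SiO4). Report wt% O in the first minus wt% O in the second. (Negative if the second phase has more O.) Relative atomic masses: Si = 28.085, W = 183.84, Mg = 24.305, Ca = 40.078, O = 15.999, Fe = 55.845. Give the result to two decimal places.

O in CaWO4: molar mass 287.914 g/mol; 4×15.999 = 63.996 g → 22.23 wt%.
O in (Mg0.53Fe0.47)2SiO4: molar mass 170.339 g/mol; 4×15.999 = 63.996 g → 37.57 wt%.
Difference = 22.23 − 37.57 = -15.34 percentage points.

-15.34 percentage points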